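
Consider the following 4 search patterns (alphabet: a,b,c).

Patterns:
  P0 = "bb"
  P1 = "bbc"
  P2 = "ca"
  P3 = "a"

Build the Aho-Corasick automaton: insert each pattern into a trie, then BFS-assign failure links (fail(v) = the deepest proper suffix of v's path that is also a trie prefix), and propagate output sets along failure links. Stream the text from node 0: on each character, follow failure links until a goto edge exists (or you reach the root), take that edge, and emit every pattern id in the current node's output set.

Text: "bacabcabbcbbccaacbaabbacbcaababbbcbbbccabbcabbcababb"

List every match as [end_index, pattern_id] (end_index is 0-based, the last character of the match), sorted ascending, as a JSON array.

Build:
Trie nodes:
  n0 'ε': a→6 b→1 c→4
  n1 'b': b→2
  n2 'bb': c→3  [P0 ends]
  n3 'bbc': ·  [P1 ends]
  n4 'c': a→5
  n5 'ca': ·  [P2 ends]
  n6 'a': ·  [P3 ends]

Failure links (BFS by depth):
  n1('b'): parent n0 fail=0; on 'b' 0 → fail=0;  out ∅∪∅=∅
  n4('c'): parent n0 fail=0; on 'c' 0 → fail=0;  out ∅∪∅=∅
  n6('a'): parent n0 fail=0; on 'a' 0 → fail=0;  out {3}∪∅={3}
  n2('bb'): parent n1 fail=0; on 'b' 0 → fail=1;  out {0}∪∅={0}
  n5('ca'): parent n4 fail=0; on 'a' 0 → fail=6;  out {2}∪{3}={2,3}
  n3('bbc'): parent n2 fail=1; on 'c' 1→0 → fail=4;  out {1}∪∅={1}

Run:
i=0 'b': node 0→1
i=1 'a': node 1→6 ·f  → match P3@[1:1]
i=2 'c': node 6→4 ·f
i=3 'a': node 4→5  → match P2@[2:3],P3@[3:3]
i=4 'b': node 5→1 ·f
i=5 'c': node 1→4 ·f
i=6 'a': node 4→5  → match P2@[5:6],P3@[6:6]
i=7 'b': node 5→1 ·f
i=8 'b': node 1→2  → match P0@[7:8]
i=9 'c': node 2→3  → match P1@[7:9]
i=10 'b': node 3→1 ·f
i=11 'b': node 1→2  → match P0@[10:11]
i=12 'c': node 2→3  → match P1@[10:12]
i=13 'c': node 3→4 ·f
i=14 'a': node 4→5  → match P2@[13:14],P3@[14:14]
i=15 'a': node 5→6 ·f  → match P3@[15:15]
i=16 'c': node 6→4 ·f
i=17 'b': node 4→1 ·f
i=18 'a': node 1→6 ·f  → match P3@[18:18]
i=19 'a': node 6→6 ·f  → match P3@[19:19]
i=20 'b': node 6→1 ·f
i=21 'b': node 1→2  → match P0@[20:21]
i=22 'a': node 2→6 ·f  → match P3@[22:22]
i=23 'c': node 6→4 ·f
i=24 'b': node 4→1 ·f
i=25 'c': node 1→4 ·f
i=26 'a': node 4→5  → match P2@[25:26],P3@[26:26]
i=27 'a': node 5→6 ·f  → match P3@[27:27]
i=28 'b': node 6→1 ·f
i=29 'a': node 1→6 ·f  → match P3@[29:29]
i=30 'b': node 6→1 ·f
i=31 'b': node 1→2  → match P0@[30:31]
i=32 'b': node 2→2 ·f  → match P0@[31:32]
i=33 'c': node 2→3  → match P1@[31:33]
i=34 'b': node 3→1 ·f
i=35 'b': node 1→2  → match P0@[34:35]
i=36 'b': node 2→2 ·f  → match P0@[35:36]
i=37 'c': node 2→3  → match P1@[35:37]
i=38 'c': node 3→4 ·f
i=39 'a': node 4→5  → match P2@[38:39],P3@[39:39]
i=40 'b': node 5→1 ·f
i=41 'b': node 1→2  → match P0@[40:41]
i=42 'c': node 2→3  → match P1@[40:42]
i=43 'a': node 3→5 ·f  → match P2@[42:43],P3@[43:43]
i=44 'b': node 5→1 ·f
i=45 'b': node 1→2  → match P0@[44:45]
i=46 'c': node 2→3  → match P1@[44:46]
i=47 'a': node 3→5 ·f  → match P2@[46:47],P3@[47:47]
i=48 'b': node 5→1 ·f
i=49 'a': node 1→6 ·f  → match P3@[49:49]
i=50 'b': node 6→1 ·f
i=51 'b': node 1→2  → match P0@[50:51]

All matches (sorted): [[1,3],[3,2],[3,3],[6,2],[6,3],[8,0],[9,1],[11,0],[12,1],[14,2],[14,3],[15,3],[18,3],[19,3],[21,0],[22,3],[26,2],[26,3],[27,3],[29,3],[31,0],[32,0],[33,1],[35,0],[36,0],[37,1],[39,2],[39,3],[41,0],[42,1],[43,2],[43,3],[45,0],[46,1],[47,2],[47,3],[49,3],[51,0]]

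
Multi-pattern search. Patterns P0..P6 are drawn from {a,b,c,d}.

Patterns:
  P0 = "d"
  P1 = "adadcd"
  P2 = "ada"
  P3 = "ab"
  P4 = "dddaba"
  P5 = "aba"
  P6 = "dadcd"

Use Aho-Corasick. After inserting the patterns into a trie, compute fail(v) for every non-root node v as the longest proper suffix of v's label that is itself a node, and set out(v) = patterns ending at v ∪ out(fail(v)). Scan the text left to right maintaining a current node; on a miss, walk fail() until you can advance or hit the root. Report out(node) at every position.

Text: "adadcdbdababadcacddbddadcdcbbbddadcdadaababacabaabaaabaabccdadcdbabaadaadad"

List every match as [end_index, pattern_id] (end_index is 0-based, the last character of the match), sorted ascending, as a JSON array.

Construct AC machine:
Trie nodes:
  n0 'ε': a→2 d→1
  n1 'd': a→15 d→9  ←P0
  n2 'a': b→8 d→3
  n3 'ad': a→4
  n4 'ada': d→5  ←P2
  n5 'adad': c→6
  n6 'adadc': d→7
  n7 'adadcd': ·  ←P1
  n8 'ab': a→14  ←P3
  n9 'dd': d→10
  n10 'ddd': a→11
  n11 'ddda': b→12
  n12 'dddab': a→13
  n13 'dddaba': ·  ←P4
  n14 'aba': ·  ←P5
  n15 'da': d→16
  n16 'dad': c→17
  n17 'dadc': d→18
  n18 'dadcd': ·  ←P6

BFS fail/out derivation:
  n1('d'): parent n0 fail=0; on 'd' 0 → fail=0;  out {0}∪∅={0}
  n2('a'): parent n0 fail=0; on 'a' 0 → fail=0;  out ∅∪∅=∅
  n3('ad'): parent n2 fail=0; on 'd' 0 → fail=1;  out ∅∪{0}={0}
  n8('ab'): parent n2 fail=0; on 'b' 0 → fail=0;  out {3}∪∅={3}
  n9('dd'): parent n1 fail=0; on 'd' 0 → fail=1;  out ∅∪{0}={0}
  n15('da'): parent n1 fail=0; on 'a' 0 → fail=2;  out ∅∪∅=∅
  n4('ada'): parent n3 fail=1; on 'a' 1 → fail=15;  out {2}∪∅={2}
  n10('ddd'): parent n9 fail=1; on 'd' 1 → fail=9;  out ∅∪{0}={0}
  n14('aba'): parent n8 fail=0; on 'a' 0 → fail=2;  out {5}∪∅={5}
  n16('dad'): parent n15 fail=2; on 'd' 2 → fail=3;  out ∅∪{0}={0}
  n5('adad'): parent n4 fail=15; on 'd' 15 → fail=16;  out ∅∪{0}={0}
  n11('ddda'): parent n10 fail=9; on 'a' 9→1 → fail=15;  out ∅∪∅=∅
  n17('dadc'): parent n16 fail=3; on 'c' 3→1→0 → fail=0;  out ∅∪∅=∅
  n6('adadc'): parent n5 fail=16; on 'c' 16 → fail=17;  out ∅∪∅=∅
  n12('dddab'): parent n11 fail=15; on 'b' 15→2 → fail=8;  out ∅∪{3}={3}
  n18('dadcd'): parent n17 fail=0; on 'd' 0 → fail=1;  out {6}∪{0}={0,6}
  n7('adadcd'): parent n6 fail=17; on 'd' 17 → fail=18;  out {1}∪{0,6}={0,1,6}
  n13('dddaba'): parent n12 fail=8; on 'a' 8 → fail=14;  out {4}∪{5}={4,5}

Scan:
pos 0 'a': at 2
pos 1 'd': at 3  ** P0@[1:1]
pos 2 'a': at 4  ** P2@[0:2]
pos 3 'd': at 5  ** P0@[3:3]
pos 4 'c': at 6
pos 5 'd': at 7  ** P0@[5:5],P1@[0:5],P6@[1:5]
pos 6 'b': at 0 (via fail)
pos 7 'd': at 1  ** P0@[7:7]
pos 8 'a': at 15
pos 9 'b': at 8 (via fail)  ** P3@[8:9]
pos 10 'a': at 14  ** P5@[8:10]
pos 11 'b': at 8 (via fail)  ** P3@[10:11]
pos 12 'a': at 14  ** P5@[10:12]
pos 13 'd': at 3 (via fail)  ** P0@[13:13]
pos 14 'c': at 0 (via fail)
pos 15 'a': at 2
pos 16 'c': at 0 (via fail)
pos 17 'd': at 1  ** P0@[17:17]
pos 18 'd': at 9  ** P0@[18:18]
pos 19 'b': at 0 (via fail)
pos 20 'd': at 1  ** P0@[20:20]
pos 21 'd': at 9  ** P0@[21:21]
pos 22 'a': at 15 (via fail)
pos 23 'd': at 16  ** P0@[23:23]
pos 24 'c': at 17
pos 25 'd': at 18  ** P0@[25:25],P6@[21:25]
pos 26 'c': at 0 (via fail)
pos 27 'b': at 0
pos 28 'b': at 0
pos 29 'b': at 0
pos 30 'd': at 1  ** P0@[30:30]
pos 31 'd': at 9  ** P0@[31:31]
pos 32 'a': at 15 (via fail)
pos 33 'd': at 16  ** P0@[33:33]
pos 34 'c': at 17
pos 35 'd': at 18  ** P0@[35:35],P6@[31:35]
pos 36 'a': at 15 (via fail)
pos 37 'd': at 16  ** P0@[37:37]
pos 38 'a': at 4 (via fail)  ** P2@[36:38]
pos 39 'a': at 2 (via fail)
pos 40 'b': at 8  ** P3@[39:40]
pos 41 'a': at 14  ** P5@[39:41]
pos 42 'b': at 8 (via fail)  ** P3@[41:42]
pos 43 'a': at 14  ** P5@[41:43]
pos 44 'c': at 0 (via fail)
pos 45 'a': at 2
pos 46 'b': at 8  ** P3@[45:46]
pos 47 'a': at 14  ** P5@[45:47]
pos 48 'a': at 2 (via fail)
pos 49 'b': at 8  ** P3@[48:49]
pos 50 'a': at 14  ** P5@[48:50]
pos 51 'a': at 2 (via fail)
pos 52 'a': at 2 (via fail)
pos 53 'b': at 8  ** P3@[52:53]
pos 54 'a': at 14  ** P5@[52:54]
pos 55 'a': at 2 (via fail)
pos 56 'b': at 8  ** P3@[55:56]
pos 57 'c': at 0 (via fail)
pos 58 'c': at 0
pos 59 'd': at 1  ** P0@[59:59]
pos 60 'a': at 15
pos 61 'd': at 16  ** P0@[61:61]
pos 62 'c': at 17
pos 63 'd': at 18  ** P0@[63:63],P6@[59:63]
pos 64 'b': at 0 (via fail)
pos 65 'a': at 2
pos 66 'b': at 8  ** P3@[65:66]
pos 67 'a': at 14  ** P5@[65:67]
pos 68 'a': at 2 (via fail)
pos 69 'd': at 3  ** P0@[69:69]
pos 70 'a': at 4  ** P2@[68:70]
pos 71 'a': at 2 (via fail)
pos 72 'd': at 3  ** P0@[72:72]
pos 73 'a': at 4  ** P2@[71:73]
pos 74 'd': at 5  ** P0@[74:74]

Result: [[1,0],[2,2],[3,0],[5,0],[5,1],[5,6],[7,0],[9,3],[10,5],[11,3],[12,5],[13,0],[17,0],[18,0],[20,0],[21,0],[23,0],[25,0],[25,6],[30,0],[31,0],[33,0],[35,0],[35,6],[37,0],[38,2],[40,3],[41,5],[42,3],[43,5],[46,3],[47,5],[49,3],[50,5],[53,3],[54,5],[56,3],[59,0],[61,0],[63,0],[63,6],[66,3],[67,5],[69,0],[70,2],[72,0],[73,2],[74,0]]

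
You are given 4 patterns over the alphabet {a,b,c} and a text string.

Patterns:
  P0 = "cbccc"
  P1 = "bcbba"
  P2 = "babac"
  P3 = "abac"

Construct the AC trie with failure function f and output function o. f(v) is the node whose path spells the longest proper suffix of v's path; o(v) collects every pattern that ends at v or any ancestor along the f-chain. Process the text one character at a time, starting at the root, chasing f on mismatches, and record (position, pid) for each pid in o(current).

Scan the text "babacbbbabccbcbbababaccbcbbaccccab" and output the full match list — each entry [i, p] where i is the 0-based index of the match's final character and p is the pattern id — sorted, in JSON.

Construct AC machine:
Trie nodes:
  n0 'ε': a→15 b→6 c→1
  n1 'c': b→2
  n2 'cb': c→3
  n3 'cbc': c→4
  n4 'cbcc': c→5
  n5 'cbccc': ·  ←P0
  n6 'b': a→11 c→7
  n7 'bc': b→8
  n8 'bcb': b→9
  n9 'bcbb': a→10
  n10 'bcbba': ·  ←P1
  n11 'ba': b→12
  n12 'bab': a→13
  n13 'baba': c→14
  n14 'babac': ·  ←P2
  n15 'a': b→16
  n16 'ab': a→17
  n17 'aba': c→18
  n18 'abac': ·  ←P3

BFS fail/out derivation:
  fail(1) 'c': from fail(0)=0 chase 'c': 0 ⇒ 0;  out=∅∪out(0)=∅
  fail(6) 'b': from fail(0)=0 chase 'b': 0 ⇒ 0;  out=∅∪out(0)=∅
  fail(15) 'a': from fail(0)=0 chase 'a': 0 ⇒ 0;  out=∅∪out(0)=∅
  fail(2) 'cb': from fail(1)=0 chase 'b': 0 ⇒ 6;  out=∅∪out(6)=∅
  fail(7) 'bc': from fail(6)=0 chase 'c': 0 ⇒ 1;  out=∅∪out(1)=∅
  fail(11) 'ba': from fail(6)=0 chase 'a': 0 ⇒ 15;  out=∅∪out(15)=∅
  fail(16) 'ab': from fail(15)=0 chase 'b': 0 ⇒ 6;  out=∅∪out(6)=∅
  fail(3) 'cbc': from fail(2)=6 chase 'c': 6 ⇒ 7;  out=∅∪out(7)=∅
  fail(8) 'bcb': from fail(7)=1 chase 'b': 1 ⇒ 2;  out=∅∪out(2)=∅
  fail(12) 'bab': from fail(11)=15 chase 'b': 15 ⇒ 16;  out=∅∪out(16)=∅
  fail(17) 'aba': from fail(16)=6 chase 'a': 6 ⇒ 11;  out=∅∪out(11)=∅
  fail(4) 'cbcc': from fail(3)=7 chase 'c': 7→1→0 ⇒ 1;  out=∅∪out(1)=∅
  fail(9) 'bcbb': from fail(8)=2 chase 'b': 2→6→0 ⇒ 6;  out=∅∪out(6)=∅
  fail(13) 'baba': from fail(12)=16 chase 'a': 16 ⇒ 17;  out=∅∪out(17)=∅
  fail(18) 'abac': from fail(17)=11 chase 'c': 11→15→0 ⇒ 1;  out={3}∪out(1)={3}
  fail(5) 'cbccc': from fail(4)=1 chase 'c': 1→0 ⇒ 1;  out={0}∪out(1)={0}
  fail(10) 'bcbba': from fail(9)=6 chase 'a': 6 ⇒ 11;  out={1}∪out(11)={1}
  fail(14) 'babac': from fail(13)=17 chase 'c': 17 ⇒ 18;  out={2}∪out(18)={2,3}

Text stream:
[0] read 'b'  n0⇒n6
[1] read 'a'  n6⇒n11
[2] read 'b'  n11⇒n12
[3] read 'a'  n12⇒n13
[4] read 'c'  n13⇒n14  → match P2@[0:4],P3@[1:4]
[5] read 'b'  n14⇒n2 (via fail)
[6] read 'b'  n2⇒n6 (via fail)
[7] read 'b'  n6⇒n6 (via fail)
[8] read 'a'  n6⇒n11
[9] read 'b'  n11⇒n12
[10] read 'c'  n12⇒n7 (via fail)
[11] read 'c'  n7⇒n1 (via fail)
[12] read 'b'  n1⇒n2
[13] read 'c'  n2⇒n3
[14] read 'b'  n3⇒n8 (via fail)
[15] read 'b'  n8⇒n9
[16] read 'a'  n9⇒n10  → match P1@[12:16]
[17] read 'b'  n10⇒n12 (via fail)
[18] read 'a'  n12⇒n13
[19] read 'b'  n13⇒n12 (via fail)
[20] read 'a'  n12⇒n13
[21] read 'c'  n13⇒n14  → match P2@[17:21],P3@[18:21]
[22] read 'c'  n14⇒n1 (via fail)
[23] read 'b'  n1⇒n2
[24] read 'c'  n2⇒n3
[25] read 'b'  n3⇒n8 (via fail)
[26] read 'b'  n8⇒n9
[27] read 'a'  n9⇒n10  → match P1@[23:27]
[28] read 'c'  n10⇒n1 (via fail)
[29] read 'c'  n1⇒n1 (via fail)
[30] read 'c'  n1⇒n1 (via fail)
[31] read 'c'  n1⇒n1 (via fail)
[32] read 'a'  n1⇒n15 (via fail)
[33] read 'b'  n15⇒n16

All matches (sorted): [[4,2],[4,3],[16,1],[21,2],[21,3],[27,1]]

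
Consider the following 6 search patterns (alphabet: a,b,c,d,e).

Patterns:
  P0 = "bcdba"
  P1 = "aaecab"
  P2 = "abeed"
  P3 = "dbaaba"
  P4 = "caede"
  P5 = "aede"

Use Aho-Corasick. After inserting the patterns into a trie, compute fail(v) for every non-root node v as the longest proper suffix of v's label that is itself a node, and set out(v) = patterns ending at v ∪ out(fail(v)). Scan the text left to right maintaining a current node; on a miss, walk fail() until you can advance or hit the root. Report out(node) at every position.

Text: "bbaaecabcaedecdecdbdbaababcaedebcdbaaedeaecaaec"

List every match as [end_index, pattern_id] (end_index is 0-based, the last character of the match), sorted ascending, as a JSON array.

Build:
Trie (insert patterns):
  0='ε' goto a→6 b→1 c→22 d→16
  1='b' goto c→2
  2='bc' goto d→3
  3='bcd' goto b→4
  4='bcdb' goto a→5
  5='bcdba' goto ·  [P0 ends]
  6='a' goto a→7 b→12 e→27
  7='aa' goto e→8
  8='aae' goto c→9
  9='aaec' goto a→10
  10='aaeca' goto b→11
  11='aaecab' goto ·  [P1 ends]
  12='ab' goto e→13
  13='abe' goto e→14
  14='abee' goto d→15
  15='abeed' goto ·  [P2 ends]
  16='d' goto b→17
  17='db' goto a→18
  18='dba' goto a→19
  19='dbaa' goto b→20
  20='dbaab' goto a→21
  21='dbaaba' goto ·  [P3 ends]
  22='c' goto a→23
  23='ca' goto e→24
  24='cae' goto d→25
  25='caed' goto e→26
  26='caede' goto ·  [P4 ends]
  27='ae' goto d→28
  28='aed' goto e→29
  29='aede' goto ·  [P5 ends]

BFS fail/out derivation:
  n1('b'): parent n0 fail=0; on 'b' 0 → fail=0;  out ∅∪∅=∅
  n6('a'): parent n0 fail=0; on 'a' 0 → fail=0;  out ∅∪∅=∅
  n16('d'): parent n0 fail=0; on 'd' 0 → fail=0;  out ∅∪∅=∅
  n22('c'): parent n0 fail=0; on 'c' 0 → fail=0;  out ∅∪∅=∅
  n2('bc'): parent n1 fail=0; on 'c' 0 → fail=22;  out ∅∪∅=∅
  n7('aa'): parent n6 fail=0; on 'a' 0 → fail=6;  out ∅∪∅=∅
  n12('ab'): parent n6 fail=0; on 'b' 0 → fail=1;  out ∅∪∅=∅
  n17('db'): parent n16 fail=0; on 'b' 0 → fail=1;  out ∅∪∅=∅
  n23('ca'): parent n22 fail=0; on 'a' 0 → fail=6;  out ∅∪∅=∅
  n27('ae'): parent n6 fail=0; on 'e' 0 → fail=0;  out ∅∪∅=∅
  n3('bcd'): parent n2 fail=22; on 'd' 22→0 → fail=16;  out ∅∪∅=∅
  n8('aae'): parent n7 fail=6; on 'e' 6 → fail=27;  out ∅∪∅=∅
  n13('abe'): parent n12 fail=1; on 'e' 1→0 → fail=0;  out ∅∪∅=∅
  n18('dba'): parent n17 fail=1; on 'a' 1→0 → fail=6;  out ∅∪∅=∅
  n24('cae'): parent n23 fail=6; on 'e' 6 → fail=27;  out ∅∪∅=∅
  n28('aed'): parent n27 fail=0; on 'd' 0 → fail=16;  out ∅∪∅=∅
  n4('bcdb'): parent n3 fail=16; on 'b' 16 → fail=17;  out ∅∪∅=∅
  n9('aaec'): parent n8 fail=27; on 'c' 27→0 → fail=22;  out ∅∪∅=∅
  n14('abee'): parent n13 fail=0; on 'e' 0 → fail=0;  out ∅∪∅=∅
  n19('dbaa'): parent n18 fail=6; on 'a' 6 → fail=7;  out ∅∪∅=∅
  n25('caed'): parent n24 fail=27; on 'd' 27 → fail=28;  out ∅∪∅=∅
  n29('aede'): parent n28 fail=16; on 'e' 16→0 → fail=0;  out {5}∪∅={5}
  n5('bcdba'): parent n4 fail=17; on 'a' 17 → fail=18;  out {0}∪∅={0}
  n10('aaeca'): parent n9 fail=22; on 'a' 22 → fail=23;  out ∅∪∅=∅
  n15('abeed'): parent n14 fail=0; on 'd' 0 → fail=16;  out {2}∪∅={2}
  n20('dbaab'): parent n19 fail=7; on 'b' 7→6 → fail=12;  out ∅∪∅=∅
  n26('caede'): parent n25 fail=28; on 'e' 28 → fail=29;  out {4}∪{5}={4,5}
  n11('aaecab'): parent n10 fail=23; on 'b' 23→6 → fail=12;  out {1}∪∅={1}
  n21('dbaaba'): parent n20 fail=12; on 'a' 12→1→0 → fail=6;  out {3}∪∅={3}

Text stream:
pos 0 'b': at 1
pos 1 'b': at 1 (fail-walked)
pos 2 'a': at 6 (fail-walked)
pos 3 'a': at 7
pos 4 'e': at 8
pos 5 'c': at 9
pos 6 'a': at 10
pos 7 'b': at 11  ** P1@[2:7]
pos 8 'c': at 2 (fail-walked)
pos 9 'a': at 23 (fail-walked)
pos 10 'e': at 24
pos 11 'd': at 25
pos 12 'e': at 26  ** P4@[8:12],P5@[9:12]
pos 13 'c': at 22 (fail-walked)
pos 14 'd': at 16 (fail-walked)
pos 15 'e': at 0 (fail-walked)
pos 16 'c': at 22
pos 17 'd': at 16 (fail-walked)
pos 18 'b': at 17
pos 19 'd': at 16 (fail-walked)
pos 20 'b': at 17
pos 21 'a': at 18
pos 22 'a': at 19
pos 23 'b': at 20
pos 24 'a': at 21  ** P3@[19:24]
pos 25 'b': at 12 (fail-walked)
pos 26 'c': at 2 (fail-walked)
pos 27 'a': at 23 (fail-walked)
pos 28 'e': at 24
pos 29 'd': at 25
pos 30 'e': at 26  ** P4@[26:30],P5@[27:30]
pos 31 'b': at 1 (fail-walked)
pos 32 'c': at 2
pos 33 'd': at 3
pos 34 'b': at 4
pos 35 'a': at 5  ** P0@[31:35]
pos 36 'a': at 19 (fail-walked)
pos 37 'e': at 8 (fail-walked)
pos 38 'd': at 28 (fail-walked)
pos 39 'e': at 29  ** P5@[36:39]
pos 40 'a': at 6 (fail-walked)
pos 41 'e': at 27
pos 42 'c': at 22 (fail-walked)
pos 43 'a': at 23
pos 44 'a': at 7 (fail-walked)
pos 45 'e': at 8
pos 46 'c': at 9

Matches: [[7,1],[12,4],[12,5],[24,3],[30,4],[30,5],[35,0],[39,5]]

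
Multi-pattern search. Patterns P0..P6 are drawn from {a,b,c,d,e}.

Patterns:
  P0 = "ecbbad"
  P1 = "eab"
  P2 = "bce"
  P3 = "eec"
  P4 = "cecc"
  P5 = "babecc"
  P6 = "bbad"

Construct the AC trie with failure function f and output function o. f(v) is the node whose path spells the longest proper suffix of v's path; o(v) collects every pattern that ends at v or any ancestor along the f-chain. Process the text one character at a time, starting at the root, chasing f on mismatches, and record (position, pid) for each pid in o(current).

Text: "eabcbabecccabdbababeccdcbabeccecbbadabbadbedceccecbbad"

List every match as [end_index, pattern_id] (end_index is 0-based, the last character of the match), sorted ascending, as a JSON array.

Construct AC machine:
Trie (insert patterns):
  n0 'ε': b→9 c→14 e→1
  n1 'e': a→7 c→2 e→12
  n2 'ec': b→3
  n3 'ecb': b→4
  n4 'ecbb': a→5
  n5 'ecbba': d→6
  n6 'ecbbad': ·  ←P0
  n7 'ea': b→8
  n8 'eab': ·  ←P1
  n9 'b': a→18 b→23 c→10
  n10 'bc': e→11
  n11 'bce': ·  ←P2
  n12 'ee': c→13
  n13 'eec': ·  ←P3
  n14 'c': e→15
  n15 'ce': c→16
  n16 'cec': c→17
  n17 'cecc': ·  ←P4
  n18 'ba': b→19
  n19 'bab': e→20
  n20 'babe': c→21
  n21 'babec': c→22
  n22 'babecc': ·  ←P5
  n23 'bb': a→24
  n24 'bba': d→25
  n25 'bbad': ·  ←P6

Failure links (BFS by depth):
  n1('e'): parent n0 fail=0; on 'e' 0 → fail=0;  out ∅∪∅=∅
  n9('b'): parent n0 fail=0; on 'b' 0 → fail=0;  out ∅∪∅=∅
  n14('c'): parent n0 fail=0; on 'c' 0 → fail=0;  out ∅∪∅=∅
  n2('ec'): parent n1 fail=0; on 'c' 0 → fail=14;  out ∅∪∅=∅
  n7('ea'): parent n1 fail=0; on 'a' 0 → fail=0;  out ∅∪∅=∅
  n10('bc'): parent n9 fail=0; on 'c' 0 → fail=14;  out ∅∪∅=∅
  n12('ee'): parent n1 fail=0; on 'e' 0 → fail=1;  out ∅∪∅=∅
  n15('ce'): parent n14 fail=0; on 'e' 0 → fail=1;  out ∅∪∅=∅
  n18('ba'): parent n9 fail=0; on 'a' 0 → fail=0;  out ∅∪∅=∅
  n23('bb'): parent n9 fail=0; on 'b' 0 → fail=9;  out ∅∪∅=∅
  n3('ecb'): parent n2 fail=14; on 'b' 14→0 → fail=9;  out ∅∪∅=∅
  n8('eab'): parent n7 fail=0; on 'b' 0 → fail=9;  out {1}∪∅={1}
  n11('bce'): parent n10 fail=14; on 'e' 14 → fail=15;  out {2}∪∅={2}
  n13('eec'): parent n12 fail=1; on 'c' 1 → fail=2;  out {3}∪∅={3}
  n16('cec'): parent n15 fail=1; on 'c' 1 → fail=2;  out ∅∪∅=∅
  n19('bab'): parent n18 fail=0; on 'b' 0 → fail=9;  out ∅∪∅=∅
  n24('bba'): parent n23 fail=9; on 'a' 9 → fail=18;  out ∅∪∅=∅
  n4('ecbb'): parent n3 fail=9; on 'b' 9 → fail=23;  out ∅∪∅=∅
  n17('cecc'): parent n16 fail=2; on 'c' 2→14→0 → fail=14;  out {4}∪∅={4}
  n20('babe'): parent n19 fail=9; on 'e' 9→0 → fail=1;  out ∅∪∅=∅
  n25('bbad'): parent n24 fail=18; on 'd' 18→0 → fail=0;  out {6}∪∅={6}
  n5('ecbba'): parent n4 fail=23; on 'a' 23 → fail=24;  out ∅∪∅=∅
  n21('babec'): parent n20 fail=1; on 'c' 1 → fail=2;  out ∅∪∅=∅
  n6('ecbbad'): parent n5 fail=24; on 'd' 24 → fail=25;  out {0}∪{6}={0,6}
  n22('babecc'): parent n21 fail=2; on 'c' 2→14→0 → fail=14;  out {5}∪∅={5}

Run:
i=0 'e': node 0→1
i=1 'a': node 1→7
i=2 'b': node 7→8  ** P1@[0:2]
i=3 'c': node 8→10 (via fail)
i=4 'b': node 10→9 (via fail)
i=5 'a': node 9→18
i=6 'b': node 18→19
i=7 'e': node 19→20
i=8 'c': node 20→21
i=9 'c': node 21→22  ** P5@[4:9]
i=10 'c': node 22→14 (via fail)
i=11 'a': node 14→0 (via fail)
i=12 'b': node 0→9
i=13 'd': node 9→0 (via fail)
i=14 'b': node 0→9
i=15 'a': node 9→18
i=16 'b': node 18→19
i=17 'a': node 19→18 (via fail)
i=18 'b': node 18→19
i=19 'e': node 19→20
i=20 'c': node 20→21
i=21 'c': node 21→22  ** P5@[16:21]
i=22 'd': node 22→0 (via fail)
i=23 'c': node 0→14
i=24 'b': node 14→9 (via fail)
i=25 'a': node 9→18
i=26 'b': node 18→19
i=27 'e': node 19→20
i=28 'c': node 20→21
i=29 'c': node 21→22  ** P5@[24:29]
i=30 'e': node 22→15 (via fail)
i=31 'c': node 15→16
i=32 'b': node 16→3 (via fail)
i=33 'b': node 3→4
i=34 'a': node 4→5
i=35 'd': node 5→6  ** P0@[30:35],P6@[32:35]
i=36 'a': node 6→0 (via fail)
i=37 'b': node 0→9
i=38 'b': node 9→23
i=39 'a': node 23→24
i=40 'd': node 24→25  ** P6@[37:40]
i=41 'b': node 25→9 (via fail)
i=42 'e': node 9→1 (via fail)
i=43 'd': node 1→0 (via fail)
i=44 'c': node 0→14
i=45 'e': node 14→15
i=46 'c': node 15→16
i=47 'c': node 16→17  ** P4@[44:47]
i=48 'e': node 17→15 (via fail)
i=49 'c': node 15→16
i=50 'b': node 16→3 (via fail)
i=51 'b': node 3→4
i=52 'a': node 4→5
i=53 'd': node 5→6  ** P0@[48:53],P6@[50:53]

Matches: [[2,1],[9,5],[21,5],[29,5],[35,0],[35,6],[40,6],[47,4],[53,0],[53,6]]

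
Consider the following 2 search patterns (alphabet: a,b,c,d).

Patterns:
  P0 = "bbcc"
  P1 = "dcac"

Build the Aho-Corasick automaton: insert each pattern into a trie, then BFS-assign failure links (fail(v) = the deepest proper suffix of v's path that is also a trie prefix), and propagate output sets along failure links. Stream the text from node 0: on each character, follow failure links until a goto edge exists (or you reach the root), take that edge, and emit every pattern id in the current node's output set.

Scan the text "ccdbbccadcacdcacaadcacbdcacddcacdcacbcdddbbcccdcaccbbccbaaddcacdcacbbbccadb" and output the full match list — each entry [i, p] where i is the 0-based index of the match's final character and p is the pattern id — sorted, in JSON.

Construct AC machine:
Trie (insert patterns):
  n0 'ε': b→1 d→5
  n1 'b': b→2
  n2 'bb': c→3
  n3 'bbc': c→4
  n4 'bbcc': ·  [P0 ends]
  n5 'd': c→6
  n6 'dc': a→7
  n7 'dca': c→8
  n8 'dcac': ·  [P1 ends]

BFS fail/out derivation:
  n1('b'): parent n0 fail=0; on 'b' 0 → fail=0;  out ∅∪∅=∅
  n5('d'): parent n0 fail=0; on 'd' 0 → fail=0;  out ∅∪∅=∅
  n2('bb'): parent n1 fail=0; on 'b' 0 → fail=1;  out ∅∪∅=∅
  n6('dc'): parent n5 fail=0; on 'c' 0 → fail=0;  out ∅∪∅=∅
  n3('bbc'): parent n2 fail=1; on 'c' 1→0 → fail=0;  out ∅∪∅=∅
  n7('dca'): parent n6 fail=0; on 'a' 0 → fail=0;  out ∅∪∅=∅
  n4('bbcc'): parent n3 fail=0; on 'c' 0 → fail=0;  out {0}∪∅={0}
  n8('dcac'): parent n7 fail=0; on 'c' 0 → fail=0;  out {1}∪∅={1}

Scan:
i=0 'c': node 0→0
i=1 'c': node 0→0
i=2 'd': node 0→5
i=3 'b': node 5→1 (via fail)
i=4 'b': node 1→2
i=5 'c': node 2→3
i=6 'c': node 3→4  emit P0@[3:6]
i=7 'a': node 4→0 (via fail)
i=8 'd': node 0→5
i=9 'c': node 5→6
i=10 'a': node 6→7
i=11 'c': node 7→8  emit P1@[8:11]
i=12 'd': node 8→5 (via fail)
i=13 'c': node 5→6
i=14 'a': node 6→7
i=15 'c': node 7→8  emit P1@[12:15]
i=16 'a': node 8→0 (via fail)
i=17 'a': node 0→0
i=18 'd': node 0→5
i=19 'c': node 5→6
i=20 'a': node 6→7
i=21 'c': node 7→8  emit P1@[18:21]
i=22 'b': node 8→1 (via fail)
i=23 'd': node 1→5 (via fail)
i=24 'c': node 5→6
i=25 'a': node 6→7
i=26 'c': node 7→8  emit P1@[23:26]
i=27 'd': node 8→5 (via fail)
i=28 'd': node 5→5 (via fail)
i=29 'c': node 5→6
i=30 'a': node 6→7
i=31 'c': node 7→8  emit P1@[28:31]
i=32 'd': node 8→5 (via fail)
i=33 'c': node 5→6
i=34 'a': node 6→7
i=35 'c': node 7→8  emit P1@[32:35]
i=36 'b': node 8→1 (via fail)
i=37 'c': node 1→0 (via fail)
i=38 'd': node 0→5
i=39 'd': node 5→5 (via fail)
i=40 'd': node 5→5 (via fail)
i=41 'b': node 5→1 (via fail)
i=42 'b': node 1→2
i=43 'c': node 2→3
i=44 'c': node 3→4  emit P0@[41:44]
i=45 'c': node 4→0 (via fail)
i=46 'd': node 0→5
i=47 'c': node 5→6
i=48 'a': node 6→7
i=49 'c': node 7→8  emit P1@[46:49]
i=50 'c': node 8→0 (via fail)
i=51 'b': node 0→1
i=52 'b': node 1→2
i=53 'c': node 2→3
i=54 'c': node 3→4  emit P0@[51:54]
i=55 'b': node 4→1 (via fail)
i=56 'a': node 1→0 (via fail)
i=57 'a': node 0→0
i=58 'd': node 0→5
i=59 'd': node 5→5 (via fail)
i=60 'c': node 5→6
i=61 'a': node 6→7
i=62 'c': node 7→8  emit P1@[59:62]
i=63 'd': node 8→5 (via fail)
i=64 'c': node 5→6
i=65 'a': node 6→7
i=66 'c': node 7→8  emit P1@[63:66]
i=67 'b': node 8→1 (via fail)
i=68 'b': node 1→2
i=69 'b': node 2→2 (via fail)
i=70 'c': node 2→3
i=71 'c': node 3→4  emit P0@[68:71]
i=72 'a': node 4→0 (via fail)
i=73 'd': node 0→5
i=74 'b': node 5→1 (via fail)

Result: [[6,0],[11,1],[15,1],[21,1],[26,1],[31,1],[35,1],[44,0],[49,1],[54,0],[62,1],[66,1],[71,0]]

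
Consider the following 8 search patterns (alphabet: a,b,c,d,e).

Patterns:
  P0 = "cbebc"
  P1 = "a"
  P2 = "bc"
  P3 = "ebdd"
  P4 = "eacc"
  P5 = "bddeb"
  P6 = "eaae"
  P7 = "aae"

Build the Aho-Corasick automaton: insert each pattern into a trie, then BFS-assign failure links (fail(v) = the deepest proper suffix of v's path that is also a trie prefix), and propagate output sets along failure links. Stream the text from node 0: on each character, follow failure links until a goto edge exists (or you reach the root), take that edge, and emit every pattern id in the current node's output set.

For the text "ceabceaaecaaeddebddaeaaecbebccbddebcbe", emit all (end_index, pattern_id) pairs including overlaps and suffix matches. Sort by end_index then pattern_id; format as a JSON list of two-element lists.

Build automaton:
Trie (insert patterns):
  n0 'ε': a→6 b→7 c→1 e→9
  n1 'c': b→2
  n2 'cb': e→3
  n3 'cbe': b→4
  n4 'cbeb': c→5
  n5 'cbebc': ·  ←P0
  n6 'a': a→22  ←P1
  n7 'b': c→8 d→16
  n8 'bc': ·  ←P2
  n9 'e': a→13 b→10
  n10 'eb': d→11
  n11 'ebd': d→12
  n12 'ebdd': ·  ←P3
  n13 'ea': a→20 c→14
  n14 'eac': c→15
  n15 'eacc': ·  ←P4
  n16 'bd': d→17
  n17 'bdd': e→18
  n18 'bdde': b→19
  n19 'bddeb': ·  ←P5
  n20 'eaa': e→21
  n21 'eaae': ·  ←P6
  n22 'aa': e→23
  n23 'aae': ·  ←P7

Failure links (BFS by depth):
  n1('c'): parent n0 fail=0; on 'c' 0 → fail=0;  out ∅∪∅=∅
  n6('a'): parent n0 fail=0; on 'a' 0 → fail=0;  out {1}∪∅={1}
  n7('b'): parent n0 fail=0; on 'b' 0 → fail=0;  out ∅∪∅=∅
  n9('e'): parent n0 fail=0; on 'e' 0 → fail=0;  out ∅∪∅=∅
  n2('cb'): parent n1 fail=0; on 'b' 0 → fail=7;  out ∅∪∅=∅
  n8('bc'): parent n7 fail=0; on 'c' 0 → fail=1;  out {2}∪∅={2}
  n10('eb'): parent n9 fail=0; on 'b' 0 → fail=7;  out ∅∪∅=∅
  n13('ea'): parent n9 fail=0; on 'a' 0 → fail=6;  out ∅∪{1}={1}
  n16('bd'): parent n7 fail=0; on 'd' 0 → fail=0;  out ∅∪∅=∅
  n22('aa'): parent n6 fail=0; on 'a' 0 → fail=6;  out ∅∪{1}={1}
  n3('cbe'): parent n2 fail=7; on 'e' 7→0 → fail=9;  out ∅∪∅=∅
  n11('ebd'): parent n10 fail=7; on 'd' 7 → fail=16;  out ∅∪∅=∅
  n14('eac'): parent n13 fail=6; on 'c' 6→0 → fail=1;  out ∅∪∅=∅
  n17('bdd'): parent n16 fail=0; on 'd' 0 → fail=0;  out ∅∪∅=∅
  n20('eaa'): parent n13 fail=6; on 'a' 6 → fail=22;  out ∅∪{1}={1}
  n23('aae'): parent n22 fail=6; on 'e' 6→0 → fail=9;  out {7}∪∅={7}
  n4('cbeb'): parent n3 fail=9; on 'b' 9 → fail=10;  out ∅∪∅=∅
  n12('ebdd'): parent n11 fail=16; on 'd' 16 → fail=17;  out {3}∪∅={3}
  n15('eacc'): parent n14 fail=1; on 'c' 1→0 → fail=1;  out {4}∪∅={4}
  n18('bdde'): parent n17 fail=0; on 'e' 0 → fail=9;  out ∅∪∅=∅
  n21('eaae'): parent n20 fail=22; on 'e' 22 → fail=23;  out {6}∪{7}={6,7}
  n5('cbebc'): parent n4 fail=10; on 'c' 10→7 → fail=8;  out {0}∪{2}={0,2}
  n19('bddeb'): parent n18 fail=9; on 'b' 9 → fail=10;  out {5}∪∅={5}

Scan:
i=0 'c': node 0→1
i=1 'e': node 1→9 ·f
i=2 'a': node 9→13  → match P1@[2:2]
i=3 'b': node 13→7 ·f
i=4 'c': node 7→8  → match P2@[3:4]
i=5 'e': node 8→9 ·f
i=6 'a': node 9→13  → match P1@[6:6]
i=7 'a': node 13→20  → match P1@[7:7]
i=8 'e': node 20→21  → match P6@[5:8],P7@[6:8]
i=9 'c': node 21→1 ·f
i=10 'a': node 1→6 ·f  → match P1@[10:10]
i=11 'a': node 6→22  → match P1@[11:11]
i=12 'e': node 22→23  → match P7@[10:12]
i=13 'd': node 23→0 ·f
i=14 'd': node 0→0
i=15 'e': node 0→9
i=16 'b': node 9→10
i=17 'd': node 10→11
i=18 'd': node 11→12  → match P3@[15:18]
i=19 'a': node 12→6 ·f  → match P1@[19:19]
i=20 'e': node 6→9 ·f
i=21 'a': node 9→13  → match P1@[21:21]
i=22 'a': node 13→20  → match P1@[22:22]
i=23 'e': node 20→21  → match P6@[20:23],P7@[21:23]
i=24 'c': node 21→1 ·f
i=25 'b': node 1→2
i=26 'e': node 2→3
i=27 'b': node 3→4
i=28 'c': node 4→5  → match P0@[24:28],P2@[27:28]
i=29 'c': node 5→1 ·f
i=30 'b': node 1→2
i=31 'd': node 2→16 ·f
i=32 'd': node 16→17
i=33 'e': node 17→18
i=34 'b': node 18→19  → match P5@[30:34]
i=35 'c': node 19→8 ·f  → match P2@[34:35]
i=36 'b': node 8→2 ·f
i=37 'e': node 2→3

All matches (sorted): [[2,1],[4,2],[6,1],[7,1],[8,6],[8,7],[10,1],[11,1],[12,7],[18,3],[19,1],[21,1],[22,1],[23,6],[23,7],[28,0],[28,2],[34,5],[35,2]]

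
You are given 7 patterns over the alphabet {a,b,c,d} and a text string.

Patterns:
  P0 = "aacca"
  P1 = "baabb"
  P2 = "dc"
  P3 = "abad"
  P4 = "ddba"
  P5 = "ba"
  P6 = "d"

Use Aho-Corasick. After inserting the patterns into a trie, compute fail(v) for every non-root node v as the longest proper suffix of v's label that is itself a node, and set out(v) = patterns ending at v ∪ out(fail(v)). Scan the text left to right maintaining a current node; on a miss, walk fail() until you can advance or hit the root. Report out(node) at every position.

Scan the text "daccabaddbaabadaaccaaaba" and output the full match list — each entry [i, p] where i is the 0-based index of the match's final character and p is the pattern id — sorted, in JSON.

Build automaton:
Trie (insert patterns):
  0='ε' goto a→1 b→6 d→11
  1='a' goto a→2 b→13
  2='aa' goto c→3
  3='aac' goto c→4
  4='aacc' goto a→5
  5='aacca' goto ·  [P0 ends]
  6='b' goto a→7
  7='ba' goto a→8  [P5 ends]
  8='baa' goto b→9
  9='baab' goto b→10
  10='baabb' goto ·  [P1 ends]
  11='d' goto c→12 d→16  [P6 ends]
  12='dc' goto ·  [P2 ends]
  13='ab' goto a→14
  14='aba' goto d→15
  15='abad' goto ·  [P3 ends]
  16='dd' goto b→17
  17='ddb' goto a→18
  18='ddba' goto ·  [P4 ends]

Failure links (BFS by depth):
  n1('a'): parent n0 fail=0; on 'a' 0 → fail=0;  out ∅∪∅=∅
  n6('b'): parent n0 fail=0; on 'b' 0 → fail=0;  out ∅∪∅=∅
  n11('d'): parent n0 fail=0; on 'd' 0 → fail=0;  out {6}∪∅={6}
  n2('aa'): parent n1 fail=0; on 'a' 0 → fail=1;  out ∅∪∅=∅
  n7('ba'): parent n6 fail=0; on 'a' 0 → fail=1;  out {5}∪∅={5}
  n12('dc'): parent n11 fail=0; on 'c' 0 → fail=0;  out {2}∪∅={2}
  n13('ab'): parent n1 fail=0; on 'b' 0 → fail=6;  out ∅∪∅=∅
  n16('dd'): parent n11 fail=0; on 'd' 0 → fail=11;  out ∅∪{6}={6}
  n3('aac'): parent n2 fail=1; on 'c' 1→0 → fail=0;  out ∅∪∅=∅
  n8('baa'): parent n7 fail=1; on 'a' 1 → fail=2;  out ∅∪∅=∅
  n14('aba'): parent n13 fail=6; on 'a' 6 → fail=7;  out ∅∪{5}={5}
  n17('ddb'): parent n16 fail=11; on 'b' 11→0 → fail=6;  out ∅∪∅=∅
  n4('aacc'): parent n3 fail=0; on 'c' 0 → fail=0;  out ∅∪∅=∅
  n9('baab'): parent n8 fail=2; on 'b' 2→1 → fail=13;  out ∅∪∅=∅
  n15('abad'): parent n14 fail=7; on 'd' 7→1→0 → fail=11;  out {3}∪{6}={3,6}
  n18('ddba'): parent n17 fail=6; on 'a' 6 → fail=7;  out {4}∪{5}={4,5}
  n5('aacca'): parent n4 fail=0; on 'a' 0 → fail=1;  out {0}∪∅={0}
  n10('baabb'): parent n9 fail=13; on 'b' 13→6→0 → fail=6;  out {1}∪∅={1}

Run:
pos 0 'd': at 11  emit P6@[0:0]
pos 1 'a': at 1 ·f
pos 2 'c': at 0 ·f
pos 3 'c': at 0
pos 4 'a': at 1
pos 5 'b': at 13
pos 6 'a': at 14  emit P5@[5:6]
pos 7 'd': at 15  emit P3@[4:7],P6@[7:7]
pos 8 'd': at 16 ·f  emit P6@[8:8]
pos 9 'b': at 17
pos 10 'a': at 18  emit P4@[7:10],P5@[9:10]
pos 11 'a': at 8 ·f
pos 12 'b': at 9
pos 13 'a': at 14 ·f  emit P5@[12:13]
pos 14 'd': at 15  emit P3@[11:14],P6@[14:14]
pos 15 'a': at 1 ·f
pos 16 'a': at 2
pos 17 'c': at 3
pos 18 'c': at 4
pos 19 'a': at 5  emit P0@[15:19]
pos 20 'a': at 2 ·f
pos 21 'a': at 2 ·f
pos 22 'b': at 13 ·f
pos 23 'a': at 14  emit P5@[22:23]

All matches (sorted): [[0,6],[6,5],[7,3],[7,6],[8,6],[10,4],[10,5],[13,5],[14,3],[14,6],[19,0],[23,5]]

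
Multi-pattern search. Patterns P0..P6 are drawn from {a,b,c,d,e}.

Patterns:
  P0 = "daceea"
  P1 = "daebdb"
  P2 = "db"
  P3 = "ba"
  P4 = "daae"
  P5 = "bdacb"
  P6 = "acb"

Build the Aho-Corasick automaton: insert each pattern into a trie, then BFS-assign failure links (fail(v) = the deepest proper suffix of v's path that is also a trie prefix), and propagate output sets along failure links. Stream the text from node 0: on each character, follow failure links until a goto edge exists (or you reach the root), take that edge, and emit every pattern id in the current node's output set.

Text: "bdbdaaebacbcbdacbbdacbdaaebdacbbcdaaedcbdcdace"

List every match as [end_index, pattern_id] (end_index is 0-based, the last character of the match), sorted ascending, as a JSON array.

Build:
Trie (insert patterns):
  n0 'ε': a→20 b→12 d→1
  n1 'd': a→2 b→11
  n2 'da': a→14 c→3 e→7
  n3 'dac': e→4
  n4 'dace': e→5
  n5 'dacee': a→6
  n6 'daceea': ·  [P0 ends]
  n7 'dae': b→8
  n8 'daeb': d→9
  n9 'daebd': b→10
  n10 'daebdb': ·  [P1 ends]
  n11 'db': ·  [P2 ends]
  n12 'b': a→13 d→16
  n13 'ba': ·  [P3 ends]
  n14 'daa': e→15
  n15 'daae': ·  [P4 ends]
  n16 'bd': a→17
  n17 'bda': c→18
  n18 'bdac': b→19
  n19 'bdacb': ·  [P5 ends]
  n20 'a': c→21
  n21 'ac': b→22
  n22 'acb': ·  [P6 ends]

BFS fail/out derivation:
  fail(1) 'd': from fail(0)=0 chase 'd': 0 ⇒ 0;  out=∅∪out(0)=∅
  fail(12) 'b': from fail(0)=0 chase 'b': 0 ⇒ 0;  out=∅∪out(0)=∅
  fail(20) 'a': from fail(0)=0 chase 'a': 0 ⇒ 0;  out=∅∪out(0)=∅
  fail(2) 'da': from fail(1)=0 chase 'a': 0 ⇒ 20;  out=∅∪out(20)=∅
  fail(11) 'db': from fail(1)=0 chase 'b': 0 ⇒ 12;  out={2}∪out(12)={2}
  fail(13) 'ba': from fail(12)=0 chase 'a': 0 ⇒ 20;  out={3}∪out(20)={3}
  fail(16) 'bd': from fail(12)=0 chase 'd': 0 ⇒ 1;  out=∅∪out(1)=∅
  fail(21) 'ac': from fail(20)=0 chase 'c': 0 ⇒ 0;  out=∅∪out(0)=∅
  fail(3) 'dac': from fail(2)=20 chase 'c': 20 ⇒ 21;  out=∅∪out(21)=∅
  fail(7) 'dae': from fail(2)=20 chase 'e': 20→0 ⇒ 0;  out=∅∪out(0)=∅
  fail(14) 'daa': from fail(2)=20 chase 'a': 20→0 ⇒ 20;  out=∅∪out(20)=∅
  fail(17) 'bda': from fail(16)=1 chase 'a': 1 ⇒ 2;  out=∅∪out(2)=∅
  fail(22) 'acb': from fail(21)=0 chase 'b': 0 ⇒ 12;  out={6}∪out(12)={6}
  fail(4) 'dace': from fail(3)=21 chase 'e': 21→0 ⇒ 0;  out=∅∪out(0)=∅
  fail(8) 'daeb': from fail(7)=0 chase 'b': 0 ⇒ 12;  out=∅∪out(12)=∅
  fail(15) 'daae': from fail(14)=20 chase 'e': 20→0 ⇒ 0;  out={4}∪out(0)={4}
  fail(18) 'bdac': from fail(17)=2 chase 'c': 2 ⇒ 3;  out=∅∪out(3)=∅
  fail(5) 'dacee': from fail(4)=0 chase 'e': 0 ⇒ 0;  out=∅∪out(0)=∅
  fail(9) 'daebd': from fail(8)=12 chase 'd': 12 ⇒ 16;  out=∅∪out(16)=∅
  fail(19) 'bdacb': from fail(18)=3 chase 'b': 3→21 ⇒ 22;  out={5}∪out(22)={5,6}
  fail(6) 'daceea': from fail(5)=0 chase 'a': 0 ⇒ 20;  out={0}∪out(20)={0}
  fail(10) 'daebdb': from fail(9)=16 chase 'b': 16→1 ⇒ 11;  out={1}∪out(11)={1,2}

Scan:
pos 0 'b': at 12
pos 1 'd': at 16
pos 2 'b': at 11 ·f  ** P2@[1:2]
pos 3 'd': at 16 ·f
pos 4 'a': at 17
pos 5 'a': at 14 ·f
pos 6 'e': at 15  ** P4@[3:6]
pos 7 'b': at 12 ·f
pos 8 'a': at 13  ** P3@[7:8]
pos 9 'c': at 21 ·f
pos 10 'b': at 22  ** P6@[8:10]
pos 11 'c': at 0 ·f
pos 12 'b': at 12
pos 13 'd': at 16
pos 14 'a': at 17
pos 15 'c': at 18
pos 16 'b': at 19  ** P5@[12:16],P6@[14:16]
pos 17 'b': at 12 ·f
pos 18 'd': at 16
pos 19 'a': at 17
pos 20 'c': at 18
pos 21 'b': at 19  ** P5@[17:21],P6@[19:21]
pos 22 'd': at 16 ·f
pos 23 'a': at 17
pos 24 'a': at 14 ·f
pos 25 'e': at 15  ** P4@[22:25]
pos 26 'b': at 12 ·f
pos 27 'd': at 16
pos 28 'a': at 17
pos 29 'c': at 18
pos 30 'b': at 19  ** P5@[26:30],P6@[28:30]
pos 31 'b': at 12 ·f
pos 32 'c': at 0 ·f
pos 33 'd': at 1
pos 34 'a': at 2
pos 35 'a': at 14
pos 36 'e': at 15  ** P4@[33:36]
pos 37 'd': at 1 ·f
pos 38 'c': at 0 ·f
pos 39 'b': at 12
pos 40 'd': at 16
pos 41 'c': at 0 ·f
pos 42 'd': at 1
pos 43 'a': at 2
pos 44 'c': at 3
pos 45 'e': at 4

All matches (sorted): [[2,2],[6,4],[8,3],[10,6],[16,5],[16,6],[21,5],[21,6],[25,4],[30,5],[30,6],[36,4]]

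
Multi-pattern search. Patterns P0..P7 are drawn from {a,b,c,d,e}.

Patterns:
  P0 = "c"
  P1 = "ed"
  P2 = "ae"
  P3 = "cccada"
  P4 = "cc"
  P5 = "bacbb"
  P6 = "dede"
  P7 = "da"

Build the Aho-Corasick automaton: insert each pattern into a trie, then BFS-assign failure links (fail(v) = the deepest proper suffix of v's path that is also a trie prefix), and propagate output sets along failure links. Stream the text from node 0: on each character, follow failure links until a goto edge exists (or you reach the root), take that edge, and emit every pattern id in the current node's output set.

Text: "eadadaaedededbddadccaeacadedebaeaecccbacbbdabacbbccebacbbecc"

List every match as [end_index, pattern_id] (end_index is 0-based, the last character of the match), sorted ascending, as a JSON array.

Build automaton:
Trie (insert patterns):
  0='ε' goto a→4 b→11 c→1 d→16 e→2
  1='c' goto c→6  [P0 ends]
  2='e' goto d→3
  3='ed' goto ·  [P1 ends]
  4='a' goto e→5
  5='ae' goto ·  [P2 ends]
  6='cc' goto c→7  [P4 ends]
  7='ccc' goto a→8
  8='ccca' goto d→9
  9='cccad' goto a→10
  10='cccada' goto ·  [P3 ends]
  11='b' goto a→12
  12='ba' goto c→13
  13='bac' goto b→14
  14='bacb' goto b→15
  15='bacbb' goto ·  [P5 ends]
  16='d' goto a→20 e→17
  17='de' goto d→18
  18='ded' goto e→19
  19='dede' goto ·  [P6 ends]
  20='da' goto ·  [P7 ends]

Failure links (BFS by depth):
  fail(1) 'c': from fail(0)=0 chase 'c': 0 ⇒ 0;  out={0}∪out(0)={0}
  fail(2) 'e': from fail(0)=0 chase 'e': 0 ⇒ 0;  out=∅∪out(0)=∅
  fail(4) 'a': from fail(0)=0 chase 'a': 0 ⇒ 0;  out=∅∪out(0)=∅
  fail(11) 'b': from fail(0)=0 chase 'b': 0 ⇒ 0;  out=∅∪out(0)=∅
  fail(16) 'd': from fail(0)=0 chase 'd': 0 ⇒ 0;  out=∅∪out(0)=∅
  fail(3) 'ed': from fail(2)=0 chase 'd': 0 ⇒ 16;  out={1}∪out(16)={1}
  fail(5) 'ae': from fail(4)=0 chase 'e': 0 ⇒ 2;  out={2}∪out(2)={2}
  fail(6) 'cc': from fail(1)=0 chase 'c': 0 ⇒ 1;  out={4}∪out(1)={0,4}
  fail(12) 'ba': from fail(11)=0 chase 'a': 0 ⇒ 4;  out=∅∪out(4)=∅
  fail(17) 'de': from fail(16)=0 chase 'e': 0 ⇒ 2;  out=∅∪out(2)=∅
  fail(20) 'da': from fail(16)=0 chase 'a': 0 ⇒ 4;  out={7}∪out(4)={7}
  fail(7) 'ccc': from fail(6)=1 chase 'c': 1 ⇒ 6;  out=∅∪out(6)={0,4}
  fail(13) 'bac': from fail(12)=4 chase 'c': 4→0 ⇒ 1;  out=∅∪out(1)={0}
  fail(18) 'ded': from fail(17)=2 chase 'd': 2 ⇒ 3;  out=∅∪out(3)={1}
  fail(8) 'ccca': from fail(7)=6 chase 'a': 6→1→0 ⇒ 4;  out=∅∪out(4)=∅
  fail(14) 'bacb': from fail(13)=1 chase 'b': 1→0 ⇒ 11;  out=∅∪out(11)=∅
  fail(19) 'dede': from fail(18)=3 chase 'e': 3→16 ⇒ 17;  out={6}∪out(17)={6}
  fail(9) 'cccad': from fail(8)=4 chase 'd': 4→0 ⇒ 16;  out=∅∪out(16)=∅
  fail(15) 'bacbb': from fail(14)=11 chase 'b': 11→0 ⇒ 11;  out={5}∪out(11)={5}
  fail(10) 'cccada': from fail(9)=16 chase 'a': 16 ⇒ 20;  out={3}∪out(20)={3,7}

Run:
i=0 'e': node 0→2
i=1 'a': node 2→4 (fail-walked)
i=2 'd': node 4→16 (fail-walked)
i=3 'a': node 16→20  emit P7@[2:3]
i=4 'd': node 20→16 (fail-walked)
i=5 'a': node 16→20  emit P7@[4:5]
i=6 'a': node 20→4 (fail-walked)
i=7 'e': node 4→5  emit P2@[6:7]
i=8 'd': node 5→3 (fail-walked)  emit P1@[7:8]
i=9 'e': node 3→17 (fail-walked)
i=10 'd': node 17→18  emit P1@[9:10]
i=11 'e': node 18→19  emit P6@[8:11]
i=12 'd': node 19→18 (fail-walked)  emit P1@[11:12]
i=13 'b': node 18→11 (fail-walked)
i=14 'd': node 11→16 (fail-walked)
i=15 'd': node 16→16 (fail-walked)
i=16 'a': node 16→20  emit P7@[15:16]
i=17 'd': node 20→16 (fail-walked)
i=18 'c': node 16→1 (fail-walked)  emit P0@[18:18]
i=19 'c': node 1→6  emit P0@[19:19],P4@[18:19]
i=20 'a': node 6→4 (fail-walked)
i=21 'e': node 4→5  emit P2@[20:21]
i=22 'a': node 5→4 (fail-walked)
i=23 'c': node 4→1 (fail-walked)  emit P0@[23:23]
i=24 'a': node 1→4 (fail-walked)
i=25 'd': node 4→16 (fail-walked)
i=26 'e': node 16→17
i=27 'd': node 17→18  emit P1@[26:27]
i=28 'e': node 18→19  emit P6@[25:28]
i=29 'b': node 19→11 (fail-walked)
i=30 'a': node 11→12
i=31 'e': node 12→5 (fail-walked)  emit P2@[30:31]
i=32 'a': node 5→4 (fail-walked)
i=33 'e': node 4→5  emit P2@[32:33]
i=34 'c': node 5→1 (fail-walked)  emit P0@[34:34]
i=35 'c': node 1→6  emit P0@[35:35],P4@[34:35]
i=36 'c': node 6→7  emit P0@[36:36],P4@[35:36]
i=37 'b': node 7→11 (fail-walked)
i=38 'a': node 11→12
i=39 'c': node 12→13  emit P0@[39:39]
i=40 'b': node 13→14
i=41 'b': node 14→15  emit P5@[37:41]
i=42 'd': node 15→16 (fail-walked)
i=43 'a': node 16→20  emit P7@[42:43]
i=44 'b': node 20→11 (fail-walked)
i=45 'a': node 11→12
i=46 'c': node 12→13  emit P0@[46:46]
i=47 'b': node 13→14
i=48 'b': node 14→15  emit P5@[44:48]
i=49 'c': node 15→1 (fail-walked)  emit P0@[49:49]
i=50 'c': node 1→6  emit P0@[50:50],P4@[49:50]
i=51 'e': node 6→2 (fail-walked)
i=52 'b': node 2→11 (fail-walked)
i=53 'a': node 11→12
i=54 'c': node 12→13  emit P0@[54:54]
i=55 'b': node 13→14
i=56 'b': node 14→15  emit P5@[52:56]
i=57 'e': node 15→2 (fail-walked)
i=58 'c': node 2→1 (fail-walked)  emit P0@[58:58]
i=59 'c': node 1→6  emit P0@[59:59],P4@[58:59]

All matches (sorted): [[3,7],[5,7],[7,2],[8,1],[10,1],[11,6],[12,1],[16,7],[18,0],[19,0],[19,4],[21,2],[23,0],[27,1],[28,6],[31,2],[33,2],[34,0],[35,0],[35,4],[36,0],[36,4],[39,0],[41,5],[43,7],[46,0],[48,5],[49,0],[50,0],[50,4],[54,0],[56,5],[58,0],[59,0],[59,4]]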